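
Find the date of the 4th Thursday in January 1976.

The first Thursday of January 1976 is January 1.
The 4th Thursday is 3 weeks later: 1 + 21 = 22.

22 January 1976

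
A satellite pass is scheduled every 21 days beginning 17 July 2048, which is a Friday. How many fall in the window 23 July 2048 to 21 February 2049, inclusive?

Occurrences land 21·i days after 17 July 2048 for i = 0, 1, 2, …
23 July 2048 is 6 days after the start; 6 ÷ 21 = 0 remainder 6; since the remainder is 6, round up to i = 1. First occurrence in the window: #2 on 7 August 2048 (1×21 = 21 days in).
21 February 2049 is 219 days after the start; 219 ÷ 21 = 10 remainder 9. Last occurrence in the window: #11 on 12 February 2049.
Occurrences #2 through #11: 10 in total.

10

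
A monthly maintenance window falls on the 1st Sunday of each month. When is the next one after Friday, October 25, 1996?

October 1996 starts on a Tuesday, so its 1st Sunday is October 6, 1996 (5 days in).
That is not after October 25, 1996, so look at November 1996.
November 1996 starts on a Friday, so its 1st Sunday is November 3, 1996 (2 days in).

November 3, 1996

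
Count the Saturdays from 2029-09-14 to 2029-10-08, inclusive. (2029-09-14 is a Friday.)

2029-09-14 is a Friday; the first Saturday on or after it is 2029-09-15 (1 day later).
From 2029-09-15 to 2029-10-08: 15 + 8 = 23 days (rest of September, October).
23 ÷ 7 = 3 full weeks with remainder 2, so 3 more Saturdays after the first → 4.

4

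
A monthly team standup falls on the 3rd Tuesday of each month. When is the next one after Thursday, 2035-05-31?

2035-06-19

May 2035 starts on a Tuesday; its first Tuesday is the 1st, so the 3rd Tuesday is the 15th — 2035-05-15.
That is not after 2035-05-31, so look at June 2035.
June 2035 starts on a Friday; its first Tuesday is the 5th, so the 3rd Tuesday is the 19th — 2035-06-19.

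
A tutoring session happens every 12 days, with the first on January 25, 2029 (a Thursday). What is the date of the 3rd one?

February 18, 2029

The 3rd occurrence is 2 intervals after the first: 2 × 12 = 24 days after January 25, 2029.
January has 31 days — 6 days to the end of January leaves 18.
18 days into February → February 18, 2029.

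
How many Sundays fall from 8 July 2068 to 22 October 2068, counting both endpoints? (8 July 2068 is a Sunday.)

8 July 2068 is a Sunday; the first Sunday on or after it is 8 July 2068.
From 8 July 2068 to 22 October 2068: 23 + 31 + 30 + 22 = 106 days (rest of July, August, September, October).
106 ÷ 7 = 15 full weeks with remainder 1, so 15 more Sundays after the first → 16.

16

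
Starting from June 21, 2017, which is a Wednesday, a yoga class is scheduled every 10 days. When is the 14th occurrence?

The 14th occurrence is 13 intervals after the first: 13 × 10 = 130 days after June 21, 2017.
June has 30 days — 9 days to the end of June leaves 121.
July has 31 days (90 left).
August has 31 days (59 left).
September has 30 days (29 left).
29 days into October → October 29, 2017.

October 29, 2017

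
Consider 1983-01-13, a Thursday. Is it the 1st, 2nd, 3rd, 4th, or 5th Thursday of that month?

Day 13 falls in week ⌈13/7⌉ of the month.
Days 1–7 hold the 1st Thursday, 8–14 the 2nd, 15–21 the 3rd, 22–28 the 4th, 29–31 the 5th.
13 is in the range for the 2nd.

2nd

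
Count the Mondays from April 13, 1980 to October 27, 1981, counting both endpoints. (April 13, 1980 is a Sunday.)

81

April 13, 1980 is a Sunday; the first Monday on or after it is April 14, 1980 (1 day later).
From April 14, 1980 to October 27, 1981: 261 + 300 = 561 days (rest of 1980, to October 27, 1981 in 1981).
561 ÷ 7 = 80 full weeks with remainder 1, so 80 more Mondays after the first → 81.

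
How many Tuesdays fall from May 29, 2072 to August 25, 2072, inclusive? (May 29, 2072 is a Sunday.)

May 29, 2072 is a Sunday; the first Tuesday on or after it is May 31, 2072 (2 days later).
From May 31, 2072 to August 25, 2072: 0 + 30 + 31 + 25 = 86 days (rest of May, June, July, August).
86 ÷ 7 = 12 full weeks with remainder 2, so 12 more Tuesdays after the first → 13.

13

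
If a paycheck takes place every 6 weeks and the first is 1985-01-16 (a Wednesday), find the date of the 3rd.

The 3rd occurrence is 2 intervals after the first: 2 × 42 = 84 days after 1985-01-16.
January has 31 days — 15 days to the end of January leaves 69.
February has 28 days (41 left).
March has 31 days (10 left).
10 days into April → 1985-04-10.

1985-04-10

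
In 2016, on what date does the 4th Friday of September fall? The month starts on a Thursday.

September 2016 begins on a Thursday, so the first Friday is September 2 (1 day later).
The 4th Friday is 3 weeks later: 2 + 21 = 23.

2016-09-23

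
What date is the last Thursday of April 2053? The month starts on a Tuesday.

April 2053 begins on a Tuesday, so the first Thursday is April 3 (2 days later).
April 2053 has 30 days. Adding weeks: 3, 10, 17, 24 — the last one ≤ 30 is the 24th.

April 24, 2053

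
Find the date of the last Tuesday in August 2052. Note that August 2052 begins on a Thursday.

August 27, 2052

August 2052 begins on a Thursday, so the first Tuesday is August 6 (5 days later).
August 2052 has 31 days. Adding weeks: 6, 13, 20, 27 — the last one ≤ 31 is the 27th.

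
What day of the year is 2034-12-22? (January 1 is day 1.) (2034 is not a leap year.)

356

Days in months before December: 31 + 28 + 31 + 30 + 31 + 30 + 31 + 31 + 30 + 31 + 30 = 334.
Plus 22 days into December → day 356.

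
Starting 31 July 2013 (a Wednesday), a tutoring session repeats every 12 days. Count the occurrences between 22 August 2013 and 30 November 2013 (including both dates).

Occurrences land 12·i days after 31 July 2013 for i = 0, 1, 2, …
22 August 2013 is 22 days after the start; 22 ÷ 12 = 1 remainder 10; since the remainder is 10, round up to i = 2. First occurrence in the window: #3 on 24 August 2013 (2×12 = 24 days in).
30 November 2013 is 122 days after the start; 122 ÷ 12 = 10 remainder 2. Last occurrence in the window: #11 on 28 November 2013.
Occurrences #3 through #11: 9 in total.

9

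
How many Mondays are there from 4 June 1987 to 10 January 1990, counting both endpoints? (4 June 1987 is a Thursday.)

136

4 June 1987 is a Thursday; the first Monday on or after it is 8 June 1987 (4 days later).
From 8 June 1987 to 10 January 1990: 206 + 366 + 365 + 10 = 947 days (rest of 1987, 1988, 1989, to 10 January 1990 in 1990).
947 ÷ 7 = 135 full weeks with remainder 2, so 135 more Mondays after the first → 136.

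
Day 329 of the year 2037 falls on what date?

January has 31 days (329 − 31 = 298 remain).
February has 28 days (298 − 28 = 270 remain).
March has 31 days (270 − 31 = 239 remain).
April has 30 days (239 − 30 = 209 remain).
May has 31 days (209 − 31 = 178 remain).
June has 30 days (178 − 30 = 148 remain).
July has 31 days (148 − 31 = 117 remain).
August has 31 days (117 − 31 = 86 remain).
September has 30 days (86 − 30 = 56 remain).
October has 31 days (56 − 31 = 25 remain).
25 into November → November 25.

November 25, 2037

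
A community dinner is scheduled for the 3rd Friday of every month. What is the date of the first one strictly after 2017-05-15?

2017-05-19

May 2017 starts on a Monday; its first Friday is the 5th, so the 3rd Friday is the 19th — 2017-05-19.
2017-05-19 is after 2017-05-15, so that is the next one.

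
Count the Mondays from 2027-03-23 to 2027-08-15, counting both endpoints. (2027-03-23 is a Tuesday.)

20

2027-03-23 is a Tuesday; the first Monday on or after it is 2027-03-29 (6 days later).
From 2027-03-29 to 2027-08-15: 2 + 30 + 31 + 30 + 31 + 15 = 139 days (rest of March, April, May, June, July, August).
139 ÷ 7 = 19 full weeks with remainder 6, so 19 more Mondays after the first → 20.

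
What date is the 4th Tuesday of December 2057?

December 25, 2057

December 2057 begins on a Saturday, so the first Tuesday is December 4 (3 days later).
The 4th Tuesday is 3 weeks later: 4 + 21 = 25.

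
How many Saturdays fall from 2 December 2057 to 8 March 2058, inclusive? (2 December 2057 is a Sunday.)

2 December 2057 is a Sunday; the first Saturday on or after it is 8 December 2057 (6 days later).
From 8 December 2057 to 8 March 2058: 23 + 31 + 28 + 8 = 90 days (rest of December, January, February, March).
90 ÷ 7 = 12 full weeks with remainder 6, so 12 more Saturdays after the first → 13.

13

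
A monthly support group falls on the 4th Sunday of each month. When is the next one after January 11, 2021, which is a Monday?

January 24, 2021

January 2021 starts on a Friday; its first Sunday is the 3rd, so the 4th Sunday is the 24th — January 24, 2021.
January 24, 2021 is after January 11, 2021, so that is the next one.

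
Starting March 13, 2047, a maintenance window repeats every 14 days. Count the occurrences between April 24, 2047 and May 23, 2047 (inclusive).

3

Occurrences land 14·i days after March 13, 2047 for i = 0, 1, 2, …
April 24, 2047 is 42 days after the start; 42 ÷ 14 = 3 remainder 0. First occurrence in the window: #4 on April 24, 2047 (3×14 = 42 days in).
May 23, 2047 is 71 days after the start; 71 ÷ 14 = 5 remainder 1. Last occurrence in the window: #6 on May 22, 2047.
Occurrences #4 through #6: 3 in total.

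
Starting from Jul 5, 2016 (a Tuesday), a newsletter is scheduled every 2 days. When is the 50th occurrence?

The 50th occurrence is 49 intervals after the first: 49 × 2 = 98 days after Jul 5, 2016.
Jul has 31 days — 26 days to the end of Jul leaves 72.
Aug has 31 days (41 left).
Sep has 30 days (11 left).
11 days into Oct → Oct 11, 2016.

Oct 11, 2016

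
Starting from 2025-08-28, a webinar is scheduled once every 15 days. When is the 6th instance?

2025-11-11

The 6th occurrence is 5 intervals after the first: 5 × 15 = 75 days after 2025-08-28.
August has 31 days — 3 days to the end of August leaves 72.
September has 30 days (42 left).
October has 31 days (11 left).
11 days into November → 2025-11-11.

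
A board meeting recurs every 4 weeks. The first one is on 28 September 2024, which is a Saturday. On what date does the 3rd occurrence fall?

23 November 2024

The 3rd occurrence is 2 intervals after the first: 2 × 28 = 56 days after 28 September 2024.
September has 30 days — 2 days to the end of September leaves 54.
October has 31 days (23 left).
23 days into November → 23 November 2024.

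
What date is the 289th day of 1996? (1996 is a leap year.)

Jan has 31 days (289 − 31 = 258 remain).
Feb has 29 days (258 − 29 = 229 remain).
Mar has 31 days (229 − 31 = 198 remain).
Apr has 30 days (198 − 30 = 168 remain).
May has 31 days (168 − 31 = 137 remain).
Jun has 30 days (137 − 30 = 107 remain).
Jul has 31 days (107 − 31 = 76 remain).
Aug has 31 days (76 − 31 = 45 remain).
Sep has 30 days (45 − 30 = 15 remain).
15 into Oct → Oct 15.

Oct 15, 1996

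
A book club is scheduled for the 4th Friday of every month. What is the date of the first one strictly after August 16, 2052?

August 2052 starts on a Thursday; its first Friday is the 2nd, so the 4th Friday is the 23rd — August 23, 2052.
August 23, 2052 is after August 16, 2052, so that is the next one.

August 23, 2052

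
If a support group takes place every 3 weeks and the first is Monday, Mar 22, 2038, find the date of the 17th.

The 17th occurrence is 16 intervals after the first: 16 × 21 = 336 days after Mar 22, 2038.
Mar has 31 days — 9 days to the end of Mar leaves 327.
Apr has 30 days (297 left).
May has 31 days (266 left).
Jun has 30 days (236 left).
Jul has 31 days (205 left).
Aug has 31 days (174 left).
Sep has 30 days (144 left).
Oct has 31 days (113 left).
Nov has 30 days (83 left).
Dec has 31 days (52 left).
Jan has 31 days (21 left).
21 days into Feb → Feb 21, 2039.

Feb 21, 2039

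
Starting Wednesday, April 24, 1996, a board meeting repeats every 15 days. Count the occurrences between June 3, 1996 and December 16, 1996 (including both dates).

Occurrences land 15·i days after April 24, 1996 for i = 0, 1, 2, …
June 3, 1996 is 40 days after the start; 40 ÷ 15 = 2 remainder 10; since the remainder is 10, round up to i = 3. First occurrence in the window: #4 on June 8, 1996 (3×15 = 45 days in).
December 16, 1996 is 236 days after the start; 236 ÷ 15 = 15 remainder 11. Last occurrence in the window: #16 on December 5, 1996.
Occurrences #4 through #16: 13 in total.

13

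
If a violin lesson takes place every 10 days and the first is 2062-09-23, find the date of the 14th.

2063-01-31

The 14th occurrence is 13 intervals after the first: 13 × 10 = 130 days after 2062-09-23.
September has 30 days — 7 days to the end of September leaves 123.
October has 31 days (92 left).
November has 30 days (62 left).
December has 31 days (31 left).
31 days into January → 2063-01-31.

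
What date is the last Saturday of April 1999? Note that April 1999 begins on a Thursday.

April 1999 begins on a Thursday, so the first Saturday is April 3 (2 days later).
April 1999 has 30 days. Adding weeks: 3, 10, 17, 24 — the last one ≤ 30 is the 24th.

April 24, 1999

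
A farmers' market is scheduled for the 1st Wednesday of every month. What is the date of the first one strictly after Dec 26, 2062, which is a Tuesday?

Jan 3, 2063

Dec 2062 starts on a Friday, so its 1st Wednesday is Dec 6, 2062 (5 days in).
That is not after Dec 26, 2062, so look at Jan 2063.
Jan 2063 starts on a Monday, so its 1st Wednesday is Jan 3, 2063 (2 days in).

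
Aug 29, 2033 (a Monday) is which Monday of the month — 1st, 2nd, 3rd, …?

Day 29 falls in week ⌈29/7⌉ of the month.
Days 1–7 hold the 1st Monday, 8–14 the 2nd, 15–21 the 3rd, 22–28 the 4th, 29–31 the 5th.
29 is in the range for the 5th.

5th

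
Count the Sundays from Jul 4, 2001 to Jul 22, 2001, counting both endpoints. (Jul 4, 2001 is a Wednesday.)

3

Jul 4, 2001 is a Wednesday; the first Sunday on or after it is Jul 8, 2001 (4 days later).
From Jul 8, 2001 to Jul 22, 2001 is 22 − 8 = 14 days.
14 ÷ 7 = 2 full weeks with remainder 0, so 2 more Sundays after the first → 3.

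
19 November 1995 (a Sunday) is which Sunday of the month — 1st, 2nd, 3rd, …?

3rd

Day 19 falls in week ⌈19/7⌉ of the month.
Days 1–7 hold the 1st Sunday, 8–14 the 2nd, 15–21 the 3rd, 22–28 the 4th, 29–31 the 5th.
19 is in the range for the 3rd.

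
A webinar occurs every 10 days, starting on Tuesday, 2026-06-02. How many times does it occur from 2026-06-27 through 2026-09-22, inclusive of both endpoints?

Occurrences land 10·i days after 2026-06-02 for i = 0, 1, 2, …
2026-06-27 is 25 days after the start; 25 ÷ 10 = 2 remainder 5; since the remainder is 5, round up to i = 3. First occurrence in the window: #4 on 2026-07-02 (3×10 = 30 days in).
2026-09-22 is 112 days after the start; 112 ÷ 10 = 11 remainder 2. Last occurrence in the window: #12 on 2026-09-20.
Occurrences #4 through #12: 9 in total.

9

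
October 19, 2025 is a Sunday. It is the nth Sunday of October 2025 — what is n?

3rd

Day 19 falls in week ⌈19/7⌉ of the month.
Days 1–7 hold the 1st Sunday, 8–14 the 2nd, 15–21 the 3rd, 22–28 the 4th, 29–31 the 5th.
19 is in the range for the 3rd.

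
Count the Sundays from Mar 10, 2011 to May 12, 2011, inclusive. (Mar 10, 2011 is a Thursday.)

9

Mar 10, 2011 is a Thursday; the first Sunday on or after it is Mar 13, 2011 (3 days later).
From Mar 13, 2011 to May 12, 2011: 18 + 30 + 12 = 60 days (rest of Mar, Apr, May).
60 ÷ 7 = 8 full weeks with remainder 4, so 8 more Sundays after the first → 9.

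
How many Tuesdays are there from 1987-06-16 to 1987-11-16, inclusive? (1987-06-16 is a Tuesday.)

1987-06-16 is a Tuesday; the first Tuesday on or after it is 1987-06-16.
From 1987-06-16 to 1987-11-16: 14 + 31 + 31 + 30 + 31 + 16 = 153 days (rest of June, July, August, September, October, November).
153 ÷ 7 = 21 full weeks with remainder 6, so 21 more Tuesdays after the first → 22.

22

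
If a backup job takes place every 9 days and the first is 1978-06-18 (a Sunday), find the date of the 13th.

The 13th occurrence is 12 intervals after the first: 12 × 9 = 108 days after 1978-06-18.
June has 30 days — 12 days to the end of June leaves 96.
July has 31 days (65 left).
August has 31 days (34 left).
September has 30 days (4 left).
4 days into October → 1978-10-04.

1978-10-04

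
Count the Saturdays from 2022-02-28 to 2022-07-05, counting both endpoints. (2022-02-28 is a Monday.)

18

2022-02-28 is a Monday; the first Saturday on or after it is 2022-03-05 (5 days later).
From 2022-03-05 to 2022-07-05: 26 + 30 + 31 + 30 + 5 = 122 days (rest of March, April, May, June, July).
122 ÷ 7 = 17 full weeks with remainder 3, so 17 more Saturdays after the first → 18.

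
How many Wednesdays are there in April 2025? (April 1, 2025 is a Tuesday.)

5

April 1, 2025 is a Tuesday; the first Wednesday on or after it is April 2, 2025 (1 day later).
From April 2, 2025 to April 30, 2025 is 30 − 2 = 28 days.
28 ÷ 7 = 4 full weeks with remainder 0, so 4 more Wednesdays after the first → 5.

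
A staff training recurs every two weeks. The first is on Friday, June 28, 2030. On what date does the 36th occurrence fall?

October 31, 2031

The 36th occurrence is 35 intervals after the first: 35 × 14 = 490 days after June 28, 2030.
June has 30 days — 2 days to the end of June leaves 488.
From end of June to end of 2030 is 184 days (304 left).
January has 31 days (273 left).
February has 28 days (245 left).
March has 31 days (214 left).
April has 30 days (184 left).
May has 31 days (153 left).
June has 30 days (123 left).
July has 31 days (92 left).
August has 31 days (61 left).
September has 30 days (31 left).
31 days into October → October 31, 2031.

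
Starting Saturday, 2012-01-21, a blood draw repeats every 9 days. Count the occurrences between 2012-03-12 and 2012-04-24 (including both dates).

5

Occurrences land 9·i days after 2012-01-21 for i = 0, 1, 2, …
2012-03-12 is 51 days after the start; 51 ÷ 9 = 5 remainder 6; since the remainder is 6, round up to i = 6. First occurrence in the window: #7 on 2012-03-15 (6×9 = 54 days in).
2012-04-24 is 94 days after the start; 94 ÷ 9 = 10 remainder 4. Last occurrence in the window: #11 on 2012-04-20.
Occurrences #7 through #11: 5 in total.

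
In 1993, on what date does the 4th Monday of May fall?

24 May 1993

May 1993 begins on a Saturday, so the first Monday is May 3 (2 days later).
The 4th Monday is 3 weeks later: 3 + 21 = 24.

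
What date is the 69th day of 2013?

January has 31 days (69 − 31 = 38 remain).
February has 28 days (38 − 28 = 10 remain).
10 into March → March 10.

March 10, 2013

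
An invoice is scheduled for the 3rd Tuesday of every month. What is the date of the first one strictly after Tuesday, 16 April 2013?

April 2013 starts on a Monday; its first Tuesday is the 2nd, so the 3rd Tuesday is the 16th — 16 April 2013.
That is not after 16 April 2013, so look at May 2013.
May 2013 starts on a Wednesday; its first Tuesday is the 7th, so the 3rd Tuesday is the 21st — 21 May 2013.

21 May 2013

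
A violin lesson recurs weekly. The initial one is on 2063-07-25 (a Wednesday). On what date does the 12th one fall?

The 12th occurrence is 11 intervals after the first: 11 × 7 = 77 days after 2063-07-25.
July has 31 days — 6 days to the end of July leaves 71.
August has 31 days (40 left).
September has 30 days (10 left).
10 days into October → 2063-10-10.

2063-10-10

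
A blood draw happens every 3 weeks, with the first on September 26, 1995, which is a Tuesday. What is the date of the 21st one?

November 19, 1996

The 21st occurrence is 20 intervals after the first: 20 × 21 = 420 days after September 26, 1995.
September has 30 days — 4 days to the end of September leaves 416.
From end of September to end of 1995 is 92 days (324 left).
January has 31 days (293 left).
February has 29 days (264 left).
March has 31 days (233 left).
April has 30 days (203 left).
May has 31 days (172 left).
June has 30 days (142 left).
July has 31 days (111 left).
August has 31 days (80 left).
September has 30 days (50 left).
October has 31 days (19 left).
19 days into November → November 19, 1996.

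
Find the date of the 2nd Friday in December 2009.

The first Friday of December 2009 is December 4.
The 2nd Friday is 1 weeks later: 4 + 7 = 11.

11 December 2009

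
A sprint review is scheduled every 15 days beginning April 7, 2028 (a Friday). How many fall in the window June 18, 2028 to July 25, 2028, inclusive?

3

Occurrences land 15·i days after April 7, 2028 for i = 0, 1, 2, …
June 18, 2028 is 72 days after the start; 72 ÷ 15 = 4 remainder 12; since the remainder is 12, round up to i = 5. First occurrence in the window: #6 on June 21, 2028 (5×15 = 75 days in).
July 25, 2028 is 109 days after the start; 109 ÷ 15 = 7 remainder 4. Last occurrence in the window: #8 on July 21, 2028.
Occurrences #6 through #8: 3 in total.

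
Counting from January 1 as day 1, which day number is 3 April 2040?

94

Days in months before April: 31 + 29 + 31 = 91.
Plus 3 days into April → day 94.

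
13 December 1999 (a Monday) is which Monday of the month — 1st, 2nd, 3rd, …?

2nd

Day 13 falls in week ⌈13/7⌉ of the month.
Days 1–7 hold the 1st Monday, 8–14 the 2nd, 15–21 the 3rd, 22–28 the 4th, 29–31 the 5th.
13 is in the range for the 2nd.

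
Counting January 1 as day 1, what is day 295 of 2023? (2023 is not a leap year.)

October 22, 2023

January has 31 days (295 − 31 = 264 remain).
February has 28 days (264 − 28 = 236 remain).
March has 31 days (236 − 31 = 205 remain).
April has 30 days (205 − 30 = 175 remain).
May has 31 days (175 − 31 = 144 remain).
June has 30 days (144 − 30 = 114 remain).
July has 31 days (114 − 31 = 83 remain).
August has 31 days (83 − 31 = 52 remain).
September has 30 days (52 − 30 = 22 remain).
22 into October → October 22.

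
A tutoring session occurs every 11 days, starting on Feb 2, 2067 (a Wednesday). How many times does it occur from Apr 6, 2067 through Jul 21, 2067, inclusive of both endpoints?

10

Occurrences land 11·i days after Feb 2, 2067 for i = 0, 1, 2, …
Apr 6, 2067 is 63 days after the start; 63 ÷ 11 = 5 remainder 8; since the remainder is 8, round up to i = 6. First occurrence in the window: #7 on Apr 9, 2067 (6×11 = 66 days in).
Jul 21, 2067 is 169 days after the start; 169 ÷ 11 = 15 remainder 4. Last occurrence in the window: #16 on Jul 17, 2067.
Occurrences #7 through #16: 10 in total.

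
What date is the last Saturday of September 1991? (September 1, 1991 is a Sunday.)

September 1991 begins on a Sunday, so the first Saturday is September 7 (6 days later).
September 1991 has 30 days. Adding weeks: 7, 14, 21, 28 — the last one ≤ 30 is the 28th.

28 September 1991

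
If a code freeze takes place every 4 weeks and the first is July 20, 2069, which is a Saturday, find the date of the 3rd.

The 3rd occurrence is 2 intervals after the first: 2 × 28 = 56 days after July 20, 2069.
July has 31 days — 11 days to the end of July leaves 45.
August has 31 days (14 left).
14 days into September → September 14, 2069.

September 14, 2069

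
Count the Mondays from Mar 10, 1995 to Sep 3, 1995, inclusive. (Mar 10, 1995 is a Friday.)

Mar 10, 1995 is a Friday; the first Monday on or after it is Mar 13, 1995 (3 days later).
From Mar 13, 1995 to Sep 3, 1995: 18 + 30 + 31 + 30 + 31 + 31 + 3 = 174 days (rest of Mar, Apr, May, Jun, Jul, Aug, Sep).
174 ÷ 7 = 24 full weeks with remainder 6, so 24 more Mondays after the first → 25.

25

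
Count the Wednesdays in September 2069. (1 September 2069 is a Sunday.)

1 September 2069 is a Sunday; the first Wednesday on or after it is 4 September 2069 (3 days later).
From 4 September 2069 to 30 September 2069 is 30 − 4 = 26 days.
26 ÷ 7 = 3 full weeks with remainder 5, so 3 more Wednesdays after the first → 4.

4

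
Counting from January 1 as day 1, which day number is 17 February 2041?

Days in months before February: 31 = 31.
Plus 17 days into February → day 48.

48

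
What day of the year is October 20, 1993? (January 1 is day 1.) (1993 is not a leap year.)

293

Days in months before October: 31 + 28 + 31 + 30 + 31 + 30 + 31 + 31 + 30 = 273.
Plus 20 days into October → day 293.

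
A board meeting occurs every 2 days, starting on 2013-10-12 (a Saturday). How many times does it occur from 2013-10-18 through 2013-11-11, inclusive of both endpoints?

Occurrences land 2·i days after 2013-10-12 for i = 0, 1, 2, …
2013-10-18 is 6 days after the start; 6 ÷ 2 = 3 remainder 0. First occurrence in the window: #4 on 2013-10-18 (3×2 = 6 days in).
2013-11-11 is 30 days after the start; 30 ÷ 2 = 15 remainder 0. Last occurrence in the window: #16 on 2013-11-11.
Occurrences #4 through #16: 13 in total.

13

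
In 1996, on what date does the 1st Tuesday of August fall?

1996-08-06

The first Tuesday of August 1996 is August 6.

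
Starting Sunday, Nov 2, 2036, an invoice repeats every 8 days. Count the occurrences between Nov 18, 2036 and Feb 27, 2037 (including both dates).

Occurrences land 8·i days after Nov 2, 2036 for i = 0, 1, 2, …
Nov 18, 2036 is 16 days after the start; 16 ÷ 8 = 2 remainder 0. First occurrence in the window: #3 on Nov 18, 2036 (2×8 = 16 days in).
Feb 27, 2037 is 117 days after the start; 117 ÷ 8 = 14 remainder 5. Last occurrence in the window: #15 on Feb 22, 2037.
Occurrences #3 through #15: 13 in total.

13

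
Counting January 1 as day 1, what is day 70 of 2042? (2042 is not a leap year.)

Jan has 31 days (70 − 31 = 39 remain).
Feb has 28 days (39 − 28 = 11 remain).
11 into Mar → Mar 11.

Mar 11, 2042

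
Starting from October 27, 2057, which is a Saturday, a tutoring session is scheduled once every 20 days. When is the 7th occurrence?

February 24, 2058

The 7th occurrence is 6 intervals after the first: 6 × 20 = 120 days after October 27, 2057.
October has 31 days — 4 days to the end of October leaves 116.
November has 30 days (86 left).
December has 31 days (55 left).
January has 31 days (24 left).
24 days into February → February 24, 2058.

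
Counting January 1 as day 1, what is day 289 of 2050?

2050-10-16

January has 31 days (289 − 31 = 258 remain).
February has 28 days (258 − 28 = 230 remain).
March has 31 days (230 − 31 = 199 remain).
April has 30 days (199 − 30 = 169 remain).
May has 31 days (169 − 31 = 138 remain).
June has 30 days (138 − 30 = 108 remain).
July has 31 days (108 − 31 = 77 remain).
August has 31 days (77 − 31 = 46 remain).
September has 30 days (46 − 30 = 16 remain).
16 into October → October 16.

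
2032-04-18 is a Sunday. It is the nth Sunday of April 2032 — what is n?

Day 18 falls in week ⌈18/7⌉ of the month.
Days 1–7 hold the 1st Sunday, 8–14 the 2nd, 15–21 the 3rd, 22–28 the 4th, 29–31 the 5th.
18 is in the range for the 3rd.

3rd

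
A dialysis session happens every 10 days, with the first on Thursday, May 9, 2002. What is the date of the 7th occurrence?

July 8, 2002

The 7th occurrence is 6 intervals after the first: 6 × 10 = 60 days after May 9, 2002.
May has 31 days — 22 days to the end of May leaves 38.
June has 30 days (8 left).
8 days into July → July 8, 2002.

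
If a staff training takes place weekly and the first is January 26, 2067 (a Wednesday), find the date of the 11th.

April 6, 2067

The 11th occurrence is 10 intervals after the first: 10 × 7 = 70 days after January 26, 2067.
January has 31 days — 5 days to the end of January leaves 65.
February has 28 days (37 left).
March has 31 days (6 left).
6 days into April → April 6, 2067.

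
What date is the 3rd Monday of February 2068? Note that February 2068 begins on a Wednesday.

2068-02-20

February 2068 begins on a Wednesday, so the first Monday is February 6 (5 days later).
The 3rd Monday is 2 weeks later: 6 + 14 = 20.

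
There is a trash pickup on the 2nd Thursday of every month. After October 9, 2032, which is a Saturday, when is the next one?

October 14, 2032

October 2032 starts on a Friday; its first Thursday is the 7th, so the 2nd Thursday is the 14th — October 14, 2032.
October 14, 2032 is after October 9, 2032, so that is the next one.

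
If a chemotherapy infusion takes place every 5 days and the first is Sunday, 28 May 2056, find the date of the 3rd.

7 June 2056

The 3rd occurrence is 2 intervals after the first: 2 × 5 = 10 days after 28 May 2056.
May has 31 days — 3 days to the end of May leaves 7.
7 days into June → 7 June 2056.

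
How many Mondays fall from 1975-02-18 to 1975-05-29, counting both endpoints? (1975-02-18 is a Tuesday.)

1975-02-18 is a Tuesday; the first Monday on or after it is 1975-02-24 (6 days later).
From 1975-02-24 to 1975-05-29: 4 + 31 + 30 + 29 = 94 days (rest of February, March, April, May).
94 ÷ 7 = 13 full weeks with remainder 3, so 13 more Mondays after the first → 14.

14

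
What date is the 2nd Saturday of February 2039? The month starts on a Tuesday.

February 12, 2039

February 2039 begins on a Tuesday, so the first Saturday is February 5 (4 days later).
The 2nd Saturday is 1 weeks later: 5 + 7 = 12.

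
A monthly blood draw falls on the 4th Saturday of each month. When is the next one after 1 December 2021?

25 December 2021

December 2021 starts on a Wednesday; its first Saturday is the 4th, so the 4th Saturday is the 25th — 25 December 2021.
25 December 2021 is after 1 December 2021, so that is the next one.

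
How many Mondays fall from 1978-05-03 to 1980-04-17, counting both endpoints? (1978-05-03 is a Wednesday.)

1978-05-03 is a Wednesday; the first Monday on or after it is 1978-05-08 (5 days later).
From 1978-05-08 to 1980-04-17: 237 + 365 + 108 = 710 days (rest of 1978, 1979, to 1980-04-17 in 1980).
710 ÷ 7 = 101 full weeks with remainder 3, so 101 more Mondays after the first → 102.

102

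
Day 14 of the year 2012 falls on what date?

2012-01-14

14 into January → January 14.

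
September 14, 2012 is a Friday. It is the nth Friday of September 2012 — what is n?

Day 14 falls in week ⌈14/7⌉ of the month.
Days 1–7 hold the 1st Friday, 8–14 the 2nd, 15–21 the 3rd, 22–28 the 4th, 29–31 the 5th.
14 is in the range for the 2nd.

2nd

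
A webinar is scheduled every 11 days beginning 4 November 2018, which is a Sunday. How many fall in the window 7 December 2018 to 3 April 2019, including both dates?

11

Occurrences land 11·i days after 4 November 2018 for i = 0, 1, 2, …
7 December 2018 is 33 days after the start; 33 ÷ 11 = 3 remainder 0. First occurrence in the window: #4 on 7 December 2018 (3×11 = 33 days in).
3 April 2019 is 150 days after the start; 150 ÷ 11 = 13 remainder 7. Last occurrence in the window: #14 on 27 March 2019.
Occurrences #4 through #14: 11 in total.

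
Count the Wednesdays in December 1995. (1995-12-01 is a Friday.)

1995-12-01 is a Friday; the first Wednesday on or after it is 1995-12-06 (5 days later).
From 1995-12-06 to 1995-12-31 is 31 − 6 = 25 days.
25 ÷ 7 = 3 full weeks with remainder 4, so 3 more Wednesdays after the first → 4.

4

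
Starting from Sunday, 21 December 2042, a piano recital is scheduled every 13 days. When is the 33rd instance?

10 February 2044

The 33rd occurrence is 32 intervals after the first: 32 × 13 = 416 days after 21 December 2042.
December has 31 days — 10 days to the end of December leaves 406.
2043 has 365 days (41 left).
January has 31 days (10 left).
10 days into February → 10 February 2044.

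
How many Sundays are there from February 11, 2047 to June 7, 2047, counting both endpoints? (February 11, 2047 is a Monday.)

February 11, 2047 is a Monday; the first Sunday on or after it is February 17, 2047 (6 days later).
From February 17, 2047 to June 7, 2047: 11 + 31 + 30 + 31 + 7 = 110 days (rest of February, March, April, May, June).
110 ÷ 7 = 15 full weeks with remainder 5, so 15 more Sundays after the first → 16.

16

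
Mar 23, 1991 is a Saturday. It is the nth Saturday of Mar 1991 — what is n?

4th

Day 23 falls in week ⌈23/7⌉ of the month.
Days 1–7 hold the 1st Saturday, 8–14 the 2nd, 15–21 the 3rd, 22–28 the 4th, 29–31 the 5th.
23 is in the range for the 4th.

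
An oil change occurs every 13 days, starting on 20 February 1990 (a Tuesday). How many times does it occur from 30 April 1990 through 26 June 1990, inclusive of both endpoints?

Occurrences land 13·i days after 20 February 1990 for i = 0, 1, 2, …
30 April 1990 is 69 days after the start; 69 ÷ 13 = 5 remainder 4; since the remainder is 4, round up to i = 6. First occurrence in the window: #7 on 9 May 1990 (6×13 = 78 days in).
26 June 1990 is 126 days after the start; 126 ÷ 13 = 9 remainder 9. Last occurrence in the window: #10 on 17 June 1990.
Occurrences #7 through #10: 4 in total.

4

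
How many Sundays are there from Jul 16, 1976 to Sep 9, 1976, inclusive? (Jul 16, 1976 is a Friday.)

Jul 16, 1976 is a Friday; the first Sunday on or after it is Jul 18, 1976 (2 days later).
From Jul 18, 1976 to Sep 9, 1976: 13 + 31 + 9 = 53 days (rest of Jul, Aug, Sep).
53 ÷ 7 = 7 full weeks with remainder 4, so 7 more Sundays after the first → 8.

8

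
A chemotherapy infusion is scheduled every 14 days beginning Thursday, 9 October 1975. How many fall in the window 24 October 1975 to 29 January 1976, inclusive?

Occurrences land 14·i days after 9 October 1975 for i = 0, 1, 2, …
24 October 1975 is 15 days after the start; 15 ÷ 14 = 1 remainder 1; since the remainder is 1, round up to i = 2. First occurrence in the window: #3 on 6 November 1975 (2×14 = 28 days in).
29 January 1976 is 112 days after the start; 112 ÷ 14 = 8 remainder 0. Last occurrence in the window: #9 on 29 January 1976.
Occurrences #3 through #9: 7 in total.

7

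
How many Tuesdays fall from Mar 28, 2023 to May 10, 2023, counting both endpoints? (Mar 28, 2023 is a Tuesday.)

7

Mar 28, 2023 is a Tuesday; the first Tuesday on or after it is Mar 28, 2023.
From Mar 28, 2023 to May 10, 2023: 3 + 30 + 10 = 43 days (rest of Mar, Apr, May).
43 ÷ 7 = 6 full weeks with remainder 1, so 6 more Tuesdays after the first → 7.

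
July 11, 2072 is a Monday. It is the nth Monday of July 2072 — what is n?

2nd

Day 11 falls in week ⌈11/7⌉ of the month.
Days 1–7 hold the 1st Monday, 8–14 the 2nd, 15–21 the 3rd, 22–28 the 4th, 29–31 the 5th.
11 is in the range for the 2nd.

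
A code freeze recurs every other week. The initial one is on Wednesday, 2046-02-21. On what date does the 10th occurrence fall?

2046-06-27

The 10th occurrence is 9 intervals after the first: 9 × 14 = 126 days after 2046-02-21.
February has 28 days — 7 days to the end of February leaves 119.
March has 31 days (88 left).
April has 30 days (58 left).
May has 31 days (27 left).
27 days into June → 2046-06-27.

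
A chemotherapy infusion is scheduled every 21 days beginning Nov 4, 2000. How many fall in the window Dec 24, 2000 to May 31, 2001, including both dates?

Occurrences land 21·i days after Nov 4, 2000 for i = 0, 1, 2, …
Dec 24, 2000 is 50 days after the start; 50 ÷ 21 = 2 remainder 8; since the remainder is 8, round up to i = 3. First occurrence in the window: #4 on Jan 6, 2001 (3×21 = 63 days in).
May 31, 2001 is 208 days after the start; 208 ÷ 21 = 9 remainder 19. Last occurrence in the window: #10 on May 12, 2001.
Occurrences #4 through #10: 7 in total.

7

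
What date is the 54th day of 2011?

2011-02-23

January has 31 days (54 − 31 = 23 remain).
23 into February → February 23.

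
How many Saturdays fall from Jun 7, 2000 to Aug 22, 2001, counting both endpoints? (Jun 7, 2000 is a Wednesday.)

Jun 7, 2000 is a Wednesday; the first Saturday on or after it is Jun 10, 2000 (3 days later).
From Jun 10, 2000 to Aug 22, 2001: 204 + 234 = 438 days (rest of 2000, to Aug 22, 2001 in 2001).
438 ÷ 7 = 62 full weeks with remainder 4, so 62 more Saturdays after the first → 63.

63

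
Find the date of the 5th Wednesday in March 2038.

The first Wednesday of March 2038 is March 3.
The 5th Wednesday is 4 weeks later: 3 + 28 = 31.

2038-03-31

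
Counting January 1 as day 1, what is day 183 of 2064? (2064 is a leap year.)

January has 31 days (183 − 31 = 152 remain).
February has 29 days (152 − 29 = 123 remain).
March has 31 days (123 − 31 = 92 remain).
April has 30 days (92 − 30 = 62 remain).
May has 31 days (62 − 31 = 31 remain).
June has 30 days (31 − 30 = 1 remain).
1 into July → July 1.

July 1, 2064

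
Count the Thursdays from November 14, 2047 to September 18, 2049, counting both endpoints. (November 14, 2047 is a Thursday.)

November 14, 2047 is a Thursday; the first Thursday on or after it is November 14, 2047.
From November 14, 2047 to September 18, 2049: 47 + 366 + 261 = 674 days (rest of 2047, 2048, to September 18, 2049 in 2049).
674 ÷ 7 = 96 full weeks with remainder 2, so 96 more Thursdays after the first → 97.

97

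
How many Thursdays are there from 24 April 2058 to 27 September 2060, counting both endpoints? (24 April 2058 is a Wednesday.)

24 April 2058 is a Wednesday; the first Thursday on or after it is 25 April 2058 (1 day later).
From 25 April 2058 to 27 September 2060: 250 + 365 + 271 = 886 days (rest of 2058, 2059, to 27 September 2060 in 2060).
886 ÷ 7 = 126 full weeks with remainder 4, so 126 more Thursdays after the first → 127.

127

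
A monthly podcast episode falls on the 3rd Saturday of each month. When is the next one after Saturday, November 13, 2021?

November 2021 starts on a Monday; its first Saturday is the 6th, so the 3rd Saturday is the 20th — November 20, 2021.
November 20, 2021 is after November 13, 2021, so that is the next one.

November 20, 2021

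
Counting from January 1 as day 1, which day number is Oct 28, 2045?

Days in months before Oct: 31 + 28 + 31 + 30 + 31 + 30 + 31 + 31 + 30 = 273.
Plus 28 days into Oct → day 301.

301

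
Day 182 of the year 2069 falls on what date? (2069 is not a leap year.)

Jan has 31 days (182 − 31 = 151 remain).
Feb has 28 days (151 − 28 = 123 remain).
Mar has 31 days (123 − 31 = 92 remain).
Apr has 30 days (92 − 30 = 62 remain).
May has 31 days (62 − 31 = 31 remain).
Jun has 30 days (31 − 30 = 1 remain).
1 into Jul → Jul 1.

Jul 1, 2069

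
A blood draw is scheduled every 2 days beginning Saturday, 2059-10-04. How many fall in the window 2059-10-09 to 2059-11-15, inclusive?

Occurrences land 2·i days after 2059-10-04 for i = 0, 1, 2, …
2059-10-09 is 5 days after the start; 5 ÷ 2 = 2 remainder 1; since the remainder is 1, round up to i = 3. First occurrence in the window: #4 on 2059-10-10 (3×2 = 6 days in).
2059-11-15 is 42 days after the start; 42 ÷ 2 = 21 remainder 0. Last occurrence in the window: #22 on 2059-11-15.
Occurrences #4 through #22: 19 in total.

19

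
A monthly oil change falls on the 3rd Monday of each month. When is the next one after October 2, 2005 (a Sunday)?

October 2005 starts on a Saturday; its first Monday is the 3rd, so the 3rd Monday is the 17th — October 17, 2005.
October 17, 2005 is after October 2, 2005, so that is the next one.

October 17, 2005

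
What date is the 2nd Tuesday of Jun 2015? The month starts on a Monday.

Jun 2015 begins on a Monday, so the first Tuesday is Jun 2 (1 day later).
The 2nd Tuesday is 1 weeks later: 2 + 7 = 9.

Jun 9, 2015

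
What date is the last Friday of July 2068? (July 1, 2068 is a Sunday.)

July 27, 2068

July 2068 begins on a Sunday, so the first Friday is July 6 (5 days later).
July 2068 has 31 days. Adding weeks: 6, 13, 20, 27 — the last one ≤ 31 is the 27th.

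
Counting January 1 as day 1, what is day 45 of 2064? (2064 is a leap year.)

Feb 14, 2064

Jan has 31 days (45 − 31 = 14 remain).
14 into Feb → Feb 14.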